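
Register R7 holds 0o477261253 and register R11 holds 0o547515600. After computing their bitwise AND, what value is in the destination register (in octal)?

AND each oct digit independently (no carries):
  4&5=4, 7&4=4, 7&7=7, 2&5=0, 6&1=0, 1&5=1, 2&6=2, 5&0=0, 3&0=0

0o447001200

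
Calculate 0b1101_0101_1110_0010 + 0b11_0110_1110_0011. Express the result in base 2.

Add column by column in base 2, right to left:
  0+1 = 1
  1+1 = 0 carry 1
  0+0+1 = 1
  0+0 = 0
  0+0 = 0
  1+1 = 0 carry 1
  1+1+1 = 1 carry 1
  1+1+1 = 1 carry 1
  1+0+1 = 0 carry 1
  0+1+1 = 0 carry 1
  1+1+1 = 1 carry 1
  0+0+1 = 1
  1+1 = 0 carry 1
  0+1+1 = 0 carry 1
  1+0+1 = 0 carry 1
  1+0+1 = 0 carry 1
  final carry 1

0b10000110011000101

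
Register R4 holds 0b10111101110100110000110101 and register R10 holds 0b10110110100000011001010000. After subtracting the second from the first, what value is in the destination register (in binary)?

0b111010100010111100101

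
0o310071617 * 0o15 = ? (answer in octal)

Multiply each base-8 digit by 13, carrying:
  7×13 = 91 → write 3 carry 11
  1×13+11 = 24 → write 0 carry 3
  6×13+3 = 81 → write 1 carry 10
  1×13+10 = 23 → write 7 carry 2
  7×13+2 = 93 → write 5 carry 11
  0×13+11 = 11 → write 3 carry 1
  0×13+1 = 1 → write 1
  1×13 = 13 → write 5 carry 1
  3×13+1 = 40 → write 0 carry 5
  remaining carry: 5

0o5051357103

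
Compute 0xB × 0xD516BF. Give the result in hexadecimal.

Multiply each base-16 digit by 11, carrying:
  F×11 = 165 → write 5 carry 10
  B×11+10 = 131 → write 3 carry 8
  6×11+8 = 74 → write A carry 4
  1×11+4 = 15 → write F
  5×11 = 55 → write 7 carry 3
  D×11+3 = 146 → write 2 carry 9
  remaining carry: 9

0x927FA35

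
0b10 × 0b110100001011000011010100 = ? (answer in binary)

0b1101000010110000110101000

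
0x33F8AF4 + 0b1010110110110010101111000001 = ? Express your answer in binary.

0b1110000110101011011010110101

0x33F8AF4 = 0b11001111111000101011110100 in binary.
Add column by column in base 2, right to left:
  0+1 = 1
  0+0 = 0
  1+0 = 1
  0+0 = 0
  1+0 = 1
  1+0 = 1
  1+1 = 0 carry 1
  1+1+1 = 1 carry 1
  0+1+1 = 0 carry 1
  1+1+1 = 1 carry 1
  0+0+1 = 1
  1+1 = 0 carry 1
  0+0+1 = 1
  0+1 = 1
  0+0 = 0
  1+0 = 1
  1+1 = 0 carry 1
  1+1+1 = 1 carry 1
  1+0+1 = 0 carry 1
  1+1+1 = 1 carry 1
  1+1+1 = 1 carry 1
  1+0+1 = 0 carry 1
  0+1+1 = 0 carry 1
  0+1+1 = 0 carry 1
  1+0+1 = 0 carry 1
  1+1+1 = 1 carry 1
  0+0+1 = 1
  0+1 = 1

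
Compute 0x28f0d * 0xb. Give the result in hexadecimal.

Multiply each base-16 digit by 11, carrying:
  d×11 = 143 → write f carry 8
  0×11+8 = 8 → write 8
  f×11 = 165 → write 5 carry 10
  8×11+10 = 98 → write 2 carry 6
  2×11+6 = 28 → write c carry 1
  remaining carry: 1

0x1c258f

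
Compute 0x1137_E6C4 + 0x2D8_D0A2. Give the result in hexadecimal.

Add column by column in base 16, right to left:
  4+2 = 6
  C+A = 6 carry 1
  6+0+1 = 7
  E+D = B carry 1
  7+8+1 = 0 carry 1
  3+D+1 = 1 carry 1
  1+2+1 = 4
  1+0 = 1

0x1410B766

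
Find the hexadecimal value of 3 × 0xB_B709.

0x23251B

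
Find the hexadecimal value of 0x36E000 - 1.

0x36DFFF

The trailing 3 digits are 0, so subtracting 1 borrows through: they become F and the next digit up decrements.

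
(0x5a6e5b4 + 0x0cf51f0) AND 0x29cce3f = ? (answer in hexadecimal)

0x2140624

Add column by column in base 16, right to left:
  4+0 = 4
  b+f = a carry 1
  5+1+1 = 7
  e+5 = 3 carry 1
  6+f+1 = 6 carry 1
  a+c+1 = 7 carry 1
  5+0+1 = 6
Sum = 0x67637a4; now AND with 0x29cce3f:
  6&2=2, 7&9=1, 6&c=4, 3&c=0, 7&e=6, a&3=2, 4&f=4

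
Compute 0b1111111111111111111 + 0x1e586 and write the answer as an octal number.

0b1111111111111111111 = 0o1777777 in octal.
0x1e586 = 0o362606 in octal.
Add column by column in base 8, right to left:
  7+6 = 5 carry 1
  7+0+1 = 0 carry 1
  7+6+1 = 6 carry 1
  7+2+1 = 2 carry 1
  7+6+1 = 6 carry 1
  7+3+1 = 3 carry 1
  1+0+1 = 2

0o2362605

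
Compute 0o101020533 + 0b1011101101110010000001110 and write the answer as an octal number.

0b1011101101110010000001110 = 0o135562016 in octal.
Add column by column in base 8, right to left:
  3+6 = 1 carry 1
  3+1+1 = 5
  5+0 = 5
  0+2 = 2
  2+6 = 0 carry 1
  0+5+1 = 6
  1+5 = 6
  0+3 = 3
  1+1 = 2

0o236602551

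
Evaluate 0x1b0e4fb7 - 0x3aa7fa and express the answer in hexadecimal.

0x1ad3a7bd

Subtract column by column in base 16:
  7-a → d (borrow)
  b-f-1 → b (borrow)
  f-7-1 → 7
  4-a → a (borrow)
  e-a-1 → 3
  0-3 → d (borrow)
  b-0-1 → a
  1-0 → 1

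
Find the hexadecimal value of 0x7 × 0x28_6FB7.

0x11B0E01

Multiply each base-16 digit by 7, carrying:
  7×7 = 49 → write 1 carry 3
  B×7+3 = 80 → write 0 carry 5
  F×7+5 = 110 → write E carry 6
  6×7+6 = 48 → write 0 carry 3
  8×7+3 = 59 → write B carry 3
  2×7+3 = 17 → write 1 carry 1
  remaining carry: 1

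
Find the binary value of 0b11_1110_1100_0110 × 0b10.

0b111110110001100

Multiply each base-2 digit by 2, carrying:
  0×2 = 0 → write 0
  1×2 = 2 → write 0 carry 1
  1×2+1 = 3 → write 1 carry 1
  0×2+1 = 1 → write 1
  0×2 = 0 → write 0
  0×2 = 0 → write 0
  1×2 = 2 → write 0 carry 1
  1×2+1 = 3 → write 1 carry 1
  0×2+1 = 1 → write 1
  1×2 = 2 → write 0 carry 1
  1×2+1 = 3 → write 1 carry 1
  1×2+1 = 3 → write 1 carry 1
  1×2+1 = 3 → write 1 carry 1
  1×2+1 = 3 → write 1 carry 1
  remaining carry: 1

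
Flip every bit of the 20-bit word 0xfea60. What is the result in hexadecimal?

Each hex digit d becomes f−d:
  f→0, e→1, a→5, 6→9, 0→f

0x0159f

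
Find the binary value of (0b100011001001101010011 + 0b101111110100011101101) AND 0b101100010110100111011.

0b10110000000000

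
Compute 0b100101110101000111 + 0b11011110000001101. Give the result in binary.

0b1000001100101010100

Add column by column in base 2, right to left:
  1+1 = 0 carry 1
  1+0+1 = 0 carry 1
  1+1+1 = 1 carry 1
  0+1+1 = 0 carry 1
  0+0+1 = 1
  0+0 = 0
  1+0 = 1
  0+0 = 0
  1+0 = 1
  0+0 = 0
  1+1 = 0 carry 1
  1+1+1 = 1 carry 1
  1+1+1 = 1 carry 1
  0+1+1 = 0 carry 1
  1+0+1 = 0 carry 1
  0+1+1 = 0 carry 1
  0+1+1 = 0 carry 1
  1+0+1 = 0 carry 1
  final carry 1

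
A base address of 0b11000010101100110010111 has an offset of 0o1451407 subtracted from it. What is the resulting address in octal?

0o26603220

0b11000010101100110010111 = 0o30254627 in octal.
Subtract column by column in base 8:
  7-7 → 0
  2-0 → 2
  6-4 → 2
  4-1 → 3
  5-5 → 0
  2-4 → 6 (borrow)
  0-1-1 → 6 (borrow)
  3-0-1 → 2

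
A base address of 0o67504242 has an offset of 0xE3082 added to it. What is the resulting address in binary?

0b111011001011100100100100

0o67504242 = 0b110111101000100010100010 in binary.
0xE3082 = 0b11100011000010000010 in binary.
Add column by column in base 2, right to left:
  0+0 = 0
  1+1 = 0 carry 1
  0+0+1 = 1
  0+0 = 0
  0+0 = 0
  1+0 = 1
  0+0 = 0
  1+1 = 0 carry 1
  0+0+1 = 1
  0+0 = 0
  0+0 = 0
  1+0 = 1
  0+1 = 1
  0+1 = 1
  0+0 = 0
  1+0 = 1
  0+0 = 0
  1+1 = 0 carry 1
  1+1+1 = 1 carry 1
  1+1+1 = 1 carry 1
  1+0+1 = 0 carry 1
  0+0+1 = 1
  1+0 = 1
  1+0 = 1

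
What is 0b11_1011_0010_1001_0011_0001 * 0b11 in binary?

0b101100010111101110010011

Multiply each base-2 digit by 3, carrying:
  1×3 = 3 → write 1 carry 1
  0×3+1 = 1 → write 1
  0×3 = 0 → write 0
  0×3 = 0 → write 0
  1×3 = 3 → write 1 carry 1
  1×3+1 = 4 → write 0 carry 2
  0×3+2 = 2 → write 0 carry 1
  0×3+1 = 1 → write 1
  1×3 = 3 → write 1 carry 1
  0×3+1 = 1 → write 1
  0×3 = 0 → write 0
  1×3 = 3 → write 1 carry 1
  0×3+1 = 1 → write 1
  1×3 = 3 → write 1 carry 1
  0×3+1 = 1 → write 1
  0×3 = 0 → write 0
  1×3 = 3 → write 1 carry 1
  1×3+1 = 4 → write 0 carry 2
  0×3+2 = 2 → write 0 carry 1
  1×3+1 = 4 → write 0 carry 2
  1×3+2 = 5 → write 1 carry 2
  1×3+2 = 5 → write 1 carry 2
  remaining carry: 10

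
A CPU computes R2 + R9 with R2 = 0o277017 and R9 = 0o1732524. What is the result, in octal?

0o2231543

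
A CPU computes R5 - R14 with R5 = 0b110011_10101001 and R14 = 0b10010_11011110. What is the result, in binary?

Subtract column by column in base 2:
  1-0 → 1
  0-1 → 1 (borrow)
  0-1-1 → 0 (borrow)
  1-1-1 → 1 (borrow)
  0-1-1 → 0 (borrow)
  1-0-1 → 0
  0-1 → 1 (borrow)
  1-1-1 → 1 (borrow)
  1-0-1 → 0
  1-1 → 0
  0-0 → 0
  0-0 → 0
  1-1 → 0
  1-0 → 1

0b10000011001011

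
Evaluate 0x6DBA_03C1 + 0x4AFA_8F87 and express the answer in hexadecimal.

0xB8B49348

Add column by column in base 16, right to left:
  1+7 = 8
  C+8 = 4 carry 1
  3+F+1 = 3 carry 1
  0+8+1 = 9
  A+A = 4 carry 1
  B+F+1 = B carry 1
  D+A+1 = 8 carry 1
  6+4+1 = B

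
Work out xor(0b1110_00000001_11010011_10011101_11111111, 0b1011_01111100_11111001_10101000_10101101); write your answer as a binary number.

XOR bit by bit (1 where the bits differ):
  111000000001110100111001110111111111
^ 101101111100111110011010100010101101
= 010101111101001010100011010101010010

0b010101111101001010100011010101010010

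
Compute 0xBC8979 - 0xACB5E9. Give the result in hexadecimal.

Subtract column by column in base 16:
  9-9 → 0
  7-E → 9 (borrow)
  9-5-1 → 3
  8-B → D (borrow)
  C-C-1 → F (borrow)
  B-A-1 → 0

0xFD390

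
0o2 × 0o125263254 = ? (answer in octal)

0o252546530

Multiply each base-8 digit by 2, carrying:
  4×2 = 8 → write 0 carry 1
  5×2+1 = 11 → write 3 carry 1
  2×2+1 = 5 → write 5
  3×2 = 6 → write 6
  6×2 = 12 → write 4 carry 1
  2×2+1 = 5 → write 5
  5×2 = 10 → write 2 carry 1
  2×2+1 = 5 → write 5
  1×2 = 2 → write 2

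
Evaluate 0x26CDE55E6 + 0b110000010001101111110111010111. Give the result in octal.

0x26CDE55E6 = 0o115467452746 in octal.
0b110000010001101111110111010111 = 0o6021576727 in octal.
Add column by column in base 8, right to left:
  6+7 = 5 carry 1
  4+2+1 = 7
  7+7 = 6 carry 1
  2+6+1 = 1 carry 1
  5+7+1 = 5 carry 1
  4+5+1 = 2 carry 1
  7+1+1 = 1 carry 1
  6+2+1 = 1 carry 1
  4+0+1 = 5
  5+6 = 3 carry 1
  1+0+1 = 2
  1+0 = 1

0o123511251675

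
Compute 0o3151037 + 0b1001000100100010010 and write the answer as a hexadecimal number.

0o3151037 = 0xCD21F in hexadecimal.
0b1001000100100010010 = 0x48912 in hexadecimal.
Add column by column in base 16, right to left:
  F+2 = 1 carry 1
  1+1+1 = 3
  2+9 = B
  D+8 = 5 carry 1
  C+4+1 = 1 carry 1
  final carry 1

0x115B31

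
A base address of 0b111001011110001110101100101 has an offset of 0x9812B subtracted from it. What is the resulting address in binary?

0x9812B = 0b10011000000100101011 in binary.
Subtract column by column in base 2:
  1-1 → 0
  0-1 → 1 (borrow)
  1-0-1 → 0
  0-1 → 1 (borrow)
  0-0-1 → 1 (borrow)
  1-1-1 → 1 (borrow)
  1-0-1 → 0
  0-0 → 0
  1-1 → 0
  0-0 → 0
  1-0 → 1
  1-0 → 1
  1-0 → 1
  0-0 → 0
  0-0 → 0
  0-1 → 1 (borrow)
  1-1-1 → 1 (borrow)
  1-0-1 → 0
  1-0 → 1
  1-1 → 0
  0-0 → 0
  1-0 → 1
  0-0 → 0
  0-0 → 0
  1-0 → 1
  1-0 → 1
  1-0 → 1

0b111001001011001110000111010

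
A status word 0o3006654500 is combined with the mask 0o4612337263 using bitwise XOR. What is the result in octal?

0o7614563763

XOR each oct digit independently (no carries):
  3^4=7, 0^6=6, 0^1=1, 6^2=4, 6^3=5, 5^3=6, 4^7=3, 5^2=7, 0^6=6, 0^3=3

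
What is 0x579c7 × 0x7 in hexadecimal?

0x265471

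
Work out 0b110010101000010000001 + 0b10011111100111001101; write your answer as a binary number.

Add column by column in base 2, right to left:
  1+1 = 0 carry 1
  0+0+1 = 1
  0+1 = 1
  0+1 = 1
  0+0 = 0
  0+0 = 0
  0+1 = 1
  1+1 = 0 carry 1
  0+1+1 = 0 carry 1
  0+0+1 = 1
  0+0 = 0
  0+1 = 1
  1+1 = 0 carry 1
  0+1+1 = 0 carry 1
  1+1+1 = 1 carry 1
  0+1+1 = 0 carry 1
  1+1+1 = 1 carry 1
  0+0+1 = 1
  0+0 = 0
  1+1 = 0 carry 1
  1+0+1 = 0 carry 1
  final carry 1

0b1000110100101001001110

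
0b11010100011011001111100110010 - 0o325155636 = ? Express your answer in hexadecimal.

0x1738c394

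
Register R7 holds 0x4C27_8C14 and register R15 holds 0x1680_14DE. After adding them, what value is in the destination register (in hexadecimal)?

Add column by column in base 16, right to left:
  4+E = 2 carry 1
  1+D+1 = F
  C+4 = 0 carry 1
  8+1+1 = A
  7+0 = 7
  2+8 = A
  C+6 = 2 carry 1
  4+1+1 = 6

0x62A7A0F2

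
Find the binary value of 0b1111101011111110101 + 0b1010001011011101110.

0b11001110111011100011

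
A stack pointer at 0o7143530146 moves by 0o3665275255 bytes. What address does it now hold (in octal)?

Add column by column in base 8, right to left:
  6+5 = 3 carry 1
  4+5+1 = 2 carry 1
  1+2+1 = 4
  0+5 = 5
  3+7 = 2 carry 1
  5+2+1 = 0 carry 1
  3+5+1 = 1 carry 1
  4+6+1 = 3 carry 1
  1+6+1 = 0 carry 1
  7+3+1 = 3 carry 1
  final carry 1

0o13031025423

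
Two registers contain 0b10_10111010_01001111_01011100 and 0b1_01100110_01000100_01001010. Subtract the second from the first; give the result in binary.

0b1010101000000101100010010

Subtract column by column in base 2:
  0-0 → 0
  0-1 → 1 (borrow)
  1-0-1 → 0
  1-1 → 0
  1-0 → 1
  0-0 → 0
  1-1 → 0
  0-0 → 0
  1-0 → 1
  1-0 → 1
  1-1 → 0
  1-0 → 1
  0-0 → 0
  0-0 → 0
  1-1 → 0
  0-0 → 0
  0-0 → 0
  1-1 → 0
  0-1 → 1 (borrow)
  1-0-1 → 0
  1-0 → 1
  1-1 → 0
  0-1 → 1 (borrow)
  1-0-1 → 0
  0-1 → 1 (borrow)
  1-0-1 → 0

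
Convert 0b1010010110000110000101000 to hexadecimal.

Group the bits into nibbles: 0001 0100 1011 0000 1100 0010 1000 → 14b0c28.

0x14b0c28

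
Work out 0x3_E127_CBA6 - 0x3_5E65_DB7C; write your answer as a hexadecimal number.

0x82C1F02A

Subtract column by column in base 16:
  6-C → A (borrow)
  A-7-1 → 2
  B-B → 0
  C-D → F (borrow)
  7-5-1 → 1
  2-6 → C (borrow)
  1-E-1 → 2 (borrow)
  E-5-1 → 8
  3-3 → 0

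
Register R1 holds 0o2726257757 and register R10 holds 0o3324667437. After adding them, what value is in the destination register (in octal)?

0o6253147416

Add column by column in base 8, right to left:
  7+7 = 6 carry 1
  5+3+1 = 1 carry 1
  7+4+1 = 4 carry 1
  7+7+1 = 7 carry 1
  5+6+1 = 4 carry 1
  2+6+1 = 1 carry 1
  6+4+1 = 3 carry 1
  2+2+1 = 5
  7+3 = 2 carry 1
  2+3+1 = 6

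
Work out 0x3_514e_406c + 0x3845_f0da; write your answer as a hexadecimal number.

Add column by column in base 16, right to left:
  c+a = 6 carry 1
  6+d+1 = 4 carry 1
  0+0+1 = 1
  4+f = 3 carry 1
  e+5+1 = 4 carry 1
  4+4+1 = 9
  1+8 = 9
  5+3 = 8
  3+0 = 3

0x389943146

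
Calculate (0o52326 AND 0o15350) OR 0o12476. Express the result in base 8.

0o12776

0o52326 AND 0o15350 = 0o10300.
Then OR with 0o12476.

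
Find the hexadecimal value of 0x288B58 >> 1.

1 bits is not a whole number of base-16 digits; in binary: 1010001000101101011000 >> 1 = 101000100010110101100.

0x1445AC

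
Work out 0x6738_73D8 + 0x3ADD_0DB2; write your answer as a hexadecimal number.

Add column by column in base 16, right to left:
  8+2 = A
  D+B = 8 carry 1
  3+D+1 = 1 carry 1
  7+0+1 = 8
  8+D = 5 carry 1
  3+D+1 = 1 carry 1
  7+A+1 = 2 carry 1
  6+3+1 = A

0xA215818A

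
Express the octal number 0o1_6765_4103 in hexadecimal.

0x1DF5843

Each octal digit is 3 bits: 1=001 6=110 7=111 6=110 5=101 4=100 1=001 0=000 3=011.
Group the bits into nibbles: 0001 1101 1111 0101 1000 0100 0011 → 1DF5843.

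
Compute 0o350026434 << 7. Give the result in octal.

0o72005507000

7 bits is not a whole number of base-8 digits; in binary: 11101000000010110100011100 << 7 = 111010000000101101000111000000000.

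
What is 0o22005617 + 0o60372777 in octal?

0o102400616

Add column by column in base 8, right to left:
  7+7 = 6 carry 1
  1+7+1 = 1 carry 1
  6+7+1 = 6 carry 1
  5+2+1 = 0 carry 1
  0+7+1 = 0 carry 1
  0+3+1 = 4
  2+0 = 2
  2+6 = 0 carry 1
  final carry 1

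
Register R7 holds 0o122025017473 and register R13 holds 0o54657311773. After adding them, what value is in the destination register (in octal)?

Add column by column in base 8, right to left:
  3+3 = 6
  7+7 = 6 carry 1
  4+7+1 = 4 carry 1
  7+1+1 = 1 carry 1
  1+1+1 = 3
  0+3 = 3
  5+7 = 4 carry 1
  2+5+1 = 0 carry 1
  0+6+1 = 7
  2+4 = 6
  2+5 = 7
  1+0 = 1

0o176704331466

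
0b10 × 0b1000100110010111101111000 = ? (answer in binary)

0b10001001100101111011110000

Multiply each base-2 digit by 2, carrying:
  0×2 = 0 → write 0
  0×2 = 0 → write 0
  0×2 = 0 → write 0
  1×2 = 2 → write 0 carry 1
  1×2+1 = 3 → write 1 carry 1
  1×2+1 = 3 → write 1 carry 1
  1×2+1 = 3 → write 1 carry 1
  0×2+1 = 1 → write 1
  1×2 = 2 → write 0 carry 1
  1×2+1 = 3 → write 1 carry 1
  1×2+1 = 3 → write 1 carry 1
  1×2+1 = 3 → write 1 carry 1
  0×2+1 = 1 → write 1
  1×2 = 2 → write 0 carry 1
  0×2+1 = 1 → write 1
  0×2 = 0 → write 0
  1×2 = 2 → write 0 carry 1
  1×2+1 = 3 → write 1 carry 1
  0×2+1 = 1 → write 1
  0×2 = 0 → write 0
  1×2 = 2 → write 0 carry 1
  0×2+1 = 1 → write 1
  0×2 = 0 → write 0
  0×2 = 0 → write 0
  1×2 = 2 → write 0 carry 1
  remaining carry: 1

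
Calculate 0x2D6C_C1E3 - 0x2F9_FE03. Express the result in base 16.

0x2A72C3E0

Subtract column by column in base 16:
  3-3 → 0
  E-0 → E
  1-E → 3 (borrow)
  C-F-1 → C (borrow)
  C-9-1 → 2
  6-F → 7 (borrow)
  D-2-1 → A
  2-0 → 2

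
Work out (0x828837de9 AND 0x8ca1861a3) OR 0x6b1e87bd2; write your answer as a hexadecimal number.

0x828837de9 AND 0x8ca1861a3 = 0x8080061a1.
Then OR with 0x6b1e87bd2.

0xeb9e87bf3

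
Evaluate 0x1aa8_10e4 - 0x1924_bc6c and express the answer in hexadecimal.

Subtract column by column in base 16:
  4-c → 8 (borrow)
  e-6-1 → 7
  0-c → 4 (borrow)
  1-b-1 → 5 (borrow)
  8-4-1 → 3
  a-2 → 8
  a-9 → 1
  1-1 → 0

0x1835478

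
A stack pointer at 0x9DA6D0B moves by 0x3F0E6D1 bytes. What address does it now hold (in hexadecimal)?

Add column by column in base 16, right to left:
  B+1 = C
  0+D = D
  D+6 = 3 carry 1
  6+E+1 = 5 carry 1
  A+0+1 = B
  D+F = C carry 1
  9+3+1 = D

0xDCB53DC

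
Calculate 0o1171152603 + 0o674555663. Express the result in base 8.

Add column by column in base 8, right to left:
  3+3 = 6
  0+6 = 6
  6+6 = 4 carry 1
  2+5+1 = 0 carry 1
  5+5+1 = 3 carry 1
  1+5+1 = 7
  1+4 = 5
  7+7 = 6 carry 1
  1+6+1 = 0 carry 1
  1+0+1 = 2

0o2065730466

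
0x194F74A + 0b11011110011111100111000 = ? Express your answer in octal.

0x194F74A = 0o145173512 in octal.
0b11011110011111100111000 = 0o33637470 in octal.
Add column by column in base 8, right to left:
  2+0 = 2
  1+7 = 0 carry 1
  5+4+1 = 2 carry 1
  3+7+1 = 3 carry 1
  7+3+1 = 3 carry 1
  1+6+1 = 0 carry 1
  5+3+1 = 1 carry 1
  4+3+1 = 0 carry 1
  1+0+1 = 2

0o201033202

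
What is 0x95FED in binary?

Expand each hex digit to 4 bits: 9=1001 5=0101 F=1111 E=1110 D=1101.

0b10010101111111101101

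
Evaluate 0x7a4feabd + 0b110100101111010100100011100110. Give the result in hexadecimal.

0b110100101111010100100011100110 = 0x34bd48e6 in hexadecimal.
Add column by column in base 16, right to left:
  d+6 = 3 carry 1
  b+e+1 = a carry 1
  a+8+1 = 3 carry 1
  e+4+1 = 3 carry 1
  f+d+1 = d carry 1
  4+b+1 = 0 carry 1
  a+4+1 = f
  7+3 = a

0xaf0d33a3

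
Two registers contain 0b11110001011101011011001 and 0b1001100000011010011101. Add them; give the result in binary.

0b100111101100000101110110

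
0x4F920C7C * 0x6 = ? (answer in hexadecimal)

Multiply each base-16 digit by 6, carrying:
  C×6 = 72 → write 8 carry 4
  7×6+4 = 46 → write E carry 2
  C×6+2 = 74 → write A carry 4
  0×6+4 = 4 → write 4
  2×6 = 12 → write C
  9×6 = 54 → write 6 carry 3
  F×6+3 = 93 → write D carry 5
  4×6+5 = 29 → write D carry 1
  remaining carry: 1

0x1DD6C4AE8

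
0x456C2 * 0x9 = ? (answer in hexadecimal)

Multiply each base-16 digit by 9, carrying:
  2×9 = 18 → write 2 carry 1
  C×9+1 = 109 → write D carry 6
  6×9+6 = 60 → write C carry 3
  5×9+3 = 48 → write 0 carry 3
  4×9+3 = 39 → write 7 carry 2
  remaining carry: 2

0x270CD2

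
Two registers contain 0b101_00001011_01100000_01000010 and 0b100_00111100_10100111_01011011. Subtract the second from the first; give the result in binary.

0b110011101011100011100111

Subtract column by column in base 2:
  0-1 → 1 (borrow)
  1-1-1 → 1 (borrow)
  0-0-1 → 1 (borrow)
  0-1-1 → 0 (borrow)
  0-1-1 → 0 (borrow)
  0-0-1 → 1 (borrow)
  1-1-1 → 1 (borrow)
  0-0-1 → 1 (borrow)
  0-1-1 → 0 (borrow)
  0-1-1 → 0 (borrow)
  0-1-1 → 0 (borrow)
  0-0-1 → 1 (borrow)
  0-0-1 → 1 (borrow)
  1-1-1 → 1 (borrow)
  1-0-1 → 0
  0-1 → 1 (borrow)
  1-0-1 → 0
  1-0 → 1
  0-1 → 1 (borrow)
  1-1-1 → 1 (borrow)
  0-1-1 → 0 (borrow)
  0-1-1 → 0 (borrow)
  0-0-1 → 1 (borrow)
  0-0-1 → 1 (borrow)
  1-0-1 → 0
  0-0 → 0
  1-1 → 0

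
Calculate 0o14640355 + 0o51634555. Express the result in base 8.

0o66475132

Add column by column in base 8, right to left:
  5+5 = 2 carry 1
  5+5+1 = 3 carry 1
  3+5+1 = 1 carry 1
  0+4+1 = 5
  4+3 = 7
  6+6 = 4 carry 1
  4+1+1 = 6
  1+5 = 6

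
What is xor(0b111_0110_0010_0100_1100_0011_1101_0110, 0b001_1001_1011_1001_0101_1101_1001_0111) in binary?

XOR bit by bit (1 where the bits differ):
  1110110001001001100001111010110
^ 0011001101110010101110110010111
= 1101111100111011001111001000001

0b1101111100111011001111001000001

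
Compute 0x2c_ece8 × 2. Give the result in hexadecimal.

0x59d9d0

Multiply each base-16 digit by 2, carrying:
  8×2 = 16 → write 0 carry 1
  e×2+1 = 29 → write d carry 1
  c×2+1 = 25 → write 9 carry 1
  e×2+1 = 29 → write d carry 1
  c×2+1 = 25 → write 9 carry 1
  2×2+1 = 5 → write 5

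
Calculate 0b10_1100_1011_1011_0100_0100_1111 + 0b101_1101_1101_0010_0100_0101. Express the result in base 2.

0b11001010011000011010010100

Add column by column in base 2, right to left:
  1+1 = 0 carry 1
  1+0+1 = 0 carry 1
  1+1+1 = 1 carry 1
  1+0+1 = 0 carry 1
  0+0+1 = 1
  0+0 = 0
  1+1 = 0 carry 1
  0+0+1 = 1
  0+0 = 0
  0+1 = 1
  1+0 = 1
  0+0 = 0
  1+1 = 0 carry 1
  1+0+1 = 0 carry 1
  0+1+1 = 0 carry 1
  1+1+1 = 1 carry 1
  1+1+1 = 1 carry 1
  1+0+1 = 0 carry 1
  0+1+1 = 0 carry 1
  1+1+1 = 1 carry 1
  0+1+1 = 0 carry 1
  0+0+1 = 1
  1+1 = 0 carry 1
  1+0+1 = 0 carry 1
  0+0+1 = 1
  1+0 = 1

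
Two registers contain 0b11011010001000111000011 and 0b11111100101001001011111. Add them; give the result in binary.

Add column by column in base 2, right to left:
  1+1 = 0 carry 1
  1+1+1 = 1 carry 1
  0+1+1 = 0 carry 1
  0+1+1 = 0 carry 1
  0+1+1 = 0 carry 1
  0+0+1 = 1
  1+1 = 0 carry 1
  1+0+1 = 0 carry 1
  1+0+1 = 0 carry 1
  0+1+1 = 0 carry 1
  0+0+1 = 1
  0+0 = 0
  1+1 = 0 carry 1
  0+0+1 = 1
  0+1 = 1
  0+0 = 0
  1+0 = 1
  0+1 = 1
  1+1 = 0 carry 1
  1+1+1 = 1 carry 1
  0+1+1 = 0 carry 1
  1+1+1 = 1 carry 1
  1+1+1 = 1 carry 1
  final carry 1

0b111010110110010000100010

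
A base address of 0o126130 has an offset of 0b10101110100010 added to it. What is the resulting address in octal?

0o153772

0b10101110100010 = 0o25642 in octal.
Add column by column in base 8, right to left:
  0+2 = 2
  3+4 = 7
  1+6 = 7
  6+5 = 3 carry 1
  2+2+1 = 5
  1+0 = 1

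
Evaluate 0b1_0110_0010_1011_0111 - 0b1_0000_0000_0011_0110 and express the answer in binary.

0b110001010000001

Subtract column by column in base 2:
  1-0 → 1
  1-1 → 0
  1-1 → 0
  0-0 → 0
  1-1 → 0
  1-1 → 0
  0-0 → 0
  1-0 → 1
  0-0 → 0
  1-0 → 1
  0-0 → 0
  0-0 → 0
  0-0 → 0
  1-0 → 1
  1-0 → 1
  0-0 → 0
  1-1 → 0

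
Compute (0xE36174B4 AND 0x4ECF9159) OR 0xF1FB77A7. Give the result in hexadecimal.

0xE36174B4 AND 0x4ECF9159 = 0x42411010.
Then OR with 0xF1FB77A7.

0xF3FB77B7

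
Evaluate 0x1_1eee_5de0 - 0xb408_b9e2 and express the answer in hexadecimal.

0x6ae5a3fe

Subtract column by column in base 16:
  0-2 → e (borrow)
  e-e-1 → f (borrow)
  d-9-1 → 3
  5-b → a (borrow)
  e-8-1 → 5
  e-0 → e
  e-4 → a
  1-b → 6 (borrow)
  1-0-1 → 0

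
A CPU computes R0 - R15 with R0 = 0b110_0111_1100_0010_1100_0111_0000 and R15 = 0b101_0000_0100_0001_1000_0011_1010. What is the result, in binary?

0b1011110000001010000110110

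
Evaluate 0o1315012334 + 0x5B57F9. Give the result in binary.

0o1315012334 = 0b1011001101000001010011011100 in binary.
0x5B57F9 = 0b10110110101011111111001 in binary.
Add column by column in base 2, right to left:
  0+1 = 1
  0+0 = 0
  1+0 = 1
  1+1 = 0 carry 1
  1+1+1 = 1 carry 1
  0+1+1 = 0 carry 1
  1+1+1 = 1 carry 1
  1+1+1 = 1 carry 1
  0+1+1 = 0 carry 1
  0+1+1 = 0 carry 1
  1+1+1 = 1 carry 1
  0+0+1 = 1
  1+1 = 0 carry 1
  0+0+1 = 1
  0+1 = 1
  0+0 = 0
  0+1 = 1
  0+1 = 1
  1+0 = 1
  0+1 = 1
  1+1 = 0 carry 1
  1+0+1 = 0 carry 1
  0+1+1 = 0 carry 1
  0+0+1 = 1
  1+0 = 1
  1+0 = 1
  0+0 = 0
  1+0 = 1

0b1011100011110110110011010101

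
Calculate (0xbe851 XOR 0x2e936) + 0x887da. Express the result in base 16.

0x118941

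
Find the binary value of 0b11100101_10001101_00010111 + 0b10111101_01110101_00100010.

0b1101000110000001000111001

Add column by column in base 2, right to left:
  1+0 = 1
  1+1 = 0 carry 1
  1+0+1 = 0 carry 1
  0+0+1 = 1
  1+0 = 1
  0+1 = 1
  0+0 = 0
  0+0 = 0
  1+1 = 0 carry 1
  0+0+1 = 1
  1+1 = 0 carry 1
  1+0+1 = 0 carry 1
  0+1+1 = 0 carry 1
  0+1+1 = 0 carry 1
  0+1+1 = 0 carry 1
  1+0+1 = 0 carry 1
  1+1+1 = 1 carry 1
  0+0+1 = 1
  1+1 = 0 carry 1
  0+1+1 = 0 carry 1
  0+1+1 = 0 carry 1
  1+1+1 = 1 carry 1
  1+0+1 = 0 carry 1
  1+1+1 = 1 carry 1
  final carry 1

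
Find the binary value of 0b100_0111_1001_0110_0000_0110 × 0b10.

0b100011110010110000001100

Multiply each base-2 digit by 2, carrying:
  0×2 = 0 → write 0
  1×2 = 2 → write 0 carry 1
  1×2+1 = 3 → write 1 carry 1
  0×2+1 = 1 → write 1
  0×2 = 0 → write 0
  0×2 = 0 → write 0
  0×2 = 0 → write 0
  0×2 = 0 → write 0
  0×2 = 0 → write 0
  1×2 = 2 → write 0 carry 1
  1×2+1 = 3 → write 1 carry 1
  0×2+1 = 1 → write 1
  1×2 = 2 → write 0 carry 1
  0×2+1 = 1 → write 1
  0×2 = 0 → write 0
  1×2 = 2 → write 0 carry 1
  1×2+1 = 3 → write 1 carry 1
  1×2+1 = 3 → write 1 carry 1
  1×2+1 = 3 → write 1 carry 1
  0×2+1 = 1 → write 1
  0×2 = 0 → write 0
  0×2 = 0 → write 0
  1×2 = 2 → write 0 carry 1
  remaining carry: 1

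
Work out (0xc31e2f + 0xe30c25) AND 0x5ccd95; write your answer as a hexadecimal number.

0x40814

Add column by column in base 16, right to left:
  f+5 = 4 carry 1
  2+2+1 = 5
  e+c = a carry 1
  1+0+1 = 2
  3+3 = 6
  c+e = a carry 1
  final carry 1
Sum = 0x1a62a54; now AND with 0x5ccd95:
  1&0=0, a&5=0, 6&c=4, 2&c=0, a&d=8, 5&9=1, 4&5=4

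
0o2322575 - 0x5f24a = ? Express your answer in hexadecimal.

0x3b333

0o2322575 = 0x9a57d in hexadecimal.
Subtract column by column in base 16:
  d-a → 3
  7-4 → 3
  5-2 → 3
  a-f → b (borrow)
  9-5-1 → 3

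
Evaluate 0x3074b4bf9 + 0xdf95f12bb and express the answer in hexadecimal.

0x1100aa5eb4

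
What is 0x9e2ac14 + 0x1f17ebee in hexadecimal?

0x28fa9802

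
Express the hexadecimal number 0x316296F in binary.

0b11000101100010100101101111

Expand each hex digit to 4 bits: 3=0011 1=0001 6=0110 2=0010 9=1001 6=0110 F=1111.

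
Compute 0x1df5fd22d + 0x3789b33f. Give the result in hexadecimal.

0x216e9856c

Add column by column in base 16, right to left:
  d+f = c carry 1
  2+3+1 = 6
  2+3 = 5
  d+b = 8 carry 1
  f+9+1 = 9 carry 1
  5+8+1 = e
  f+7 = 6 carry 1
  d+3+1 = 1 carry 1
  1+0+1 = 2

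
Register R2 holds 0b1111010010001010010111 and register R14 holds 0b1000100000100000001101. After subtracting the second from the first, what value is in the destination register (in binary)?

0b110110001101010001010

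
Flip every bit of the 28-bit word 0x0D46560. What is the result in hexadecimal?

Each hex digit d becomes F−d:
  0→F, D→2, 4→B, 6→9, 5→A, 6→9, 0→F

0xF2B9A9F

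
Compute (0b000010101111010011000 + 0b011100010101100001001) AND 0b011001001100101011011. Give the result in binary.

0b11001000100100000001

Add column by column in base 2, right to left:
  0+1 = 1
  0+0 = 0
  0+0 = 0
  1+1 = 0 carry 1
  1+0+1 = 0 carry 1
  0+0+1 = 1
  0+0 = 0
  1+0 = 1
  0+1 = 1
  1+1 = 0 carry 1
  1+0+1 = 0 carry 1
  1+1+1 = 1 carry 1
  1+0+1 = 0 carry 1
  0+1+1 = 0 carry 1
  1+0+1 = 0 carry 1
  0+0+1 = 1
  1+0 = 1
  0+1 = 1
  0+1 = 1
  0+1 = 1
Sum = 0b11111000100110100001; now AND with 0b011001001100101011011:
  011111000100110100001
& 011001001100101011011
= 011001000100100000001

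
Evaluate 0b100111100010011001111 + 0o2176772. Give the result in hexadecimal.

0b100111100010011001111 = 0x13C4CF in hexadecimal.
0o2176772 = 0x8FDFA in hexadecimal.
Add column by column in base 16, right to left:
  F+A = 9 carry 1
  C+F+1 = C carry 1
  4+D+1 = 2 carry 1
  C+F+1 = C carry 1
  3+8+1 = C
  1+0 = 1

0x1CC2C9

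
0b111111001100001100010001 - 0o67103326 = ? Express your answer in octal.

0o10036073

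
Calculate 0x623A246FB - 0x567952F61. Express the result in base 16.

Subtract column by column in base 16:
  B-1 → A
  F-6 → 9
  6-F → 7 (borrow)
  4-2-1 → 1
  2-5 → D (borrow)
  A-9-1 → 0
  3-7 → C (borrow)
  2-6-1 → B (borrow)
  6-5-1 → 0

0xBC0D179A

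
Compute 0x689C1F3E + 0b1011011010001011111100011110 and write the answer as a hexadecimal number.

0b1011011010001011111100011110 = 0xB68BF1E in hexadecimal.
Add column by column in base 16, right to left:
  E+E = C carry 1
  3+1+1 = 5
  F+F = E carry 1
  1+B+1 = D
  C+8 = 4 carry 1
  9+6+1 = 0 carry 1
  8+B+1 = 4 carry 1
  6+0+1 = 7

0x7404DE5C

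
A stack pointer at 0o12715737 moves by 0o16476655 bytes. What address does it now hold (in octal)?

0o31414614

Add column by column in base 8, right to left:
  7+5 = 4 carry 1
  3+5+1 = 1 carry 1
  7+6+1 = 6 carry 1
  5+6+1 = 4 carry 1
  1+7+1 = 1 carry 1
  7+4+1 = 4 carry 1
  2+6+1 = 1 carry 1
  1+1+1 = 3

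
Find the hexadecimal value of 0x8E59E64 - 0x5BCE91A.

0x328B54A

Subtract column by column in base 16:
  4-A → A (borrow)
  6-1-1 → 4
  E-9 → 5
  9-E → B (borrow)
  5-C-1 → 8 (borrow)
  E-B-1 → 2
  8-5 → 3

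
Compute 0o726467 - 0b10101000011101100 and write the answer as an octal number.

0b10101000011101100 = 0o250354 in octal.
Subtract column by column in base 8:
  7-4 → 3
  6-5 → 1
  4-3 → 1
  6-0 → 6
  2-5 → 5 (borrow)
  7-2-1 → 4

0o456113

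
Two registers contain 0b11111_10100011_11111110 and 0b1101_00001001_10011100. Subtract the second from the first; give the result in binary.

0b100101001101001100010

Subtract column by column in base 2:
  0-0 → 0
  1-0 → 1
  1-1 → 0
  1-1 → 0
  1-1 → 0
  1-0 → 1
  1-0 → 1
  1-1 → 0
  1-1 → 0
  1-0 → 1
  0-0 → 0
  0-1 → 1 (borrow)
  0-0-1 → 1 (borrow)
  1-0-1 → 0
  0-0 → 0
  1-0 → 1
  1-1 → 0
  1-0 → 1
  1-1 → 0
  1-1 → 0
  1-0 → 1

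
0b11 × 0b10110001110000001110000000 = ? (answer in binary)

0b1000010101010000101010000000

Multiply each base-2 digit by 3, carrying:
  0×3 = 0 → write 0
  0×3 = 0 → write 0
  0×3 = 0 → write 0
  0×3 = 0 → write 0
  0×3 = 0 → write 0
  0×3 = 0 → write 0
  0×3 = 0 → write 0
  1×3 = 3 → write 1 carry 1
  1×3+1 = 4 → write 0 carry 2
  1×3+2 = 5 → write 1 carry 2
  0×3+2 = 2 → write 0 carry 1
  0×3+1 = 1 → write 1
  0×3 = 0 → write 0
  0×3 = 0 → write 0
  0×3 = 0 → write 0
  0×3 = 0 → write 0
  1×3 = 3 → write 1 carry 1
  1×3+1 = 4 → write 0 carry 2
  1×3+2 = 5 → write 1 carry 2
  0×3+2 = 2 → write 0 carry 1
  0×3+1 = 1 → write 1
  0×3 = 0 → write 0
  1×3 = 3 → write 1 carry 1
  1×3+1 = 4 → write 0 carry 2
  0×3+2 = 2 → write 0 carry 1
  1×3+1 = 4 → write 0 carry 2
  remaining carry: 10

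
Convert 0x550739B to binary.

0b101010100000111001110011011

Expand each hex digit to 4 bits: 5=0101 5=0101 0=0000 7=0111 3=0011 9=1001 B=1011.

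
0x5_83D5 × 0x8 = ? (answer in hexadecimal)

0x2C1EA8

Multiply each base-16 digit by 8, carrying:
  5×8 = 40 → write 8 carry 2
  D×8+2 = 106 → write A carry 6
  3×8+6 = 30 → write E carry 1
  8×8+1 = 65 → write 1 carry 4
  5×8+4 = 44 → write C carry 2
  remaining carry: 2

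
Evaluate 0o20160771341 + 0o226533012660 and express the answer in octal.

Add column by column in base 8, right to left:
  1+0 = 1
  4+6 = 2 carry 1
  3+6+1 = 2 carry 1
  1+2+1 = 4
  7+1 = 0 carry 1
  7+0+1 = 0 carry 1
  0+3+1 = 4
  6+3 = 1 carry 1
  1+5+1 = 7
  0+6 = 6
  2+2 = 4
  0+2 = 2

0o246714004221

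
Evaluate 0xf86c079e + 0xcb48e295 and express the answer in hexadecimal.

0x1c3b4ea33

Add column by column in base 16, right to left:
  e+5 = 3 carry 1
  9+9+1 = 3 carry 1
  7+2+1 = a
  0+e = e
  c+8 = 4 carry 1
  6+4+1 = b
  8+b = 3 carry 1
  f+c+1 = c carry 1
  final carry 1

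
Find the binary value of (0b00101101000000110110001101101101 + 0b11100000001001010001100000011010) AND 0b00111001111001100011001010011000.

Add column by column in base 2, right to left:
  1+0 = 1
  0+1 = 1
  1+0 = 1
  1+1 = 0 carry 1
  0+1+1 = 0 carry 1
  1+0+1 = 0 carry 1
  1+0+1 = 0 carry 1
  0+0+1 = 1
  1+0 = 1
  1+0 = 1
  0+0 = 0
  0+1 = 1
  0+1 = 1
  1+0 = 1
  1+0 = 1
  0+0 = 0
  1+1 = 0 carry 1
  1+0+1 = 0 carry 1
  0+1+1 = 0 carry 1
  0+0+1 = 1
  0+0 = 0
  0+1 = 1
  0+0 = 0
  0+0 = 0
  1+0 = 1
  0+0 = 0
  1+0 = 1
  1+0 = 1
  0+0 = 0
  1+1 = 0 carry 1
  0+1+1 = 0 carry 1
  0+1+1 = 0 carry 1
  final carry 1
Sum = 0b100001101001010000111101110000111; now AND with 0b00111001111001100011001010011000:
  100001101001010000111101110000111
& 000111001111001100011001010011000
= 000001001001000000011001010000000

0b1001001000000011001010000000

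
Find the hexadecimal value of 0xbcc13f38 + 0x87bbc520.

Add column by column in base 16, right to left:
  8+0 = 8
  3+2 = 5
  f+5 = 4 carry 1
  3+c+1 = 0 carry 1
  1+b+1 = d
  c+b = 7 carry 1
  c+7+1 = 4 carry 1
  b+8+1 = 4 carry 1
  final carry 1

0x1447d0458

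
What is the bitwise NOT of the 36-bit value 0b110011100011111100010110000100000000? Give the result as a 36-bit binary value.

Invert each bit: 110011100011111100010110000100000000 → 001100011100000011101001111011111111.

0b001100011100000011101001111011111111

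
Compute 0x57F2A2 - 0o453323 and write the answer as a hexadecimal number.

0o453323 = 0x256D3 in hexadecimal.
Subtract column by column in base 16:
  2-3 → F (borrow)
  A-D-1 → C (borrow)
  2-6-1 → B (borrow)
  F-5-1 → 9
  7-2 → 5
  5-0 → 5

0x559BCF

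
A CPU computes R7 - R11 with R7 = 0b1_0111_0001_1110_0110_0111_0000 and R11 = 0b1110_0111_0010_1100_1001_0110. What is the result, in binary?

0b100010101011100111011010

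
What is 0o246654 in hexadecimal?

Each octal digit is 3 bits: 2=010 4=100 6=110 6=110 5=101 4=100.
Group the bits into nibbles: 0001 0100 1101 1010 1100 → 14dac.

0x14dac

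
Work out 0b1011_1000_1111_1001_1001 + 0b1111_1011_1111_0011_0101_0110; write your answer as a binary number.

0b1000001111000001011101111

Add column by column in base 2, right to left:
  1+0 = 1
  0+1 = 1
  0+1 = 1
  1+0 = 1
  1+1 = 0 carry 1
  0+0+1 = 1
  0+1 = 1
  1+0 = 1
  1+1 = 0 carry 1
  1+1+1 = 1 carry 1
  1+0+1 = 0 carry 1
  1+0+1 = 0 carry 1
  0+1+1 = 0 carry 1
  0+1+1 = 0 carry 1
  0+1+1 = 0 carry 1
  1+1+1 = 1 carry 1
  1+1+1 = 1 carry 1
  1+1+1 = 1 carry 1
  0+0+1 = 1
  1+1 = 0 carry 1
  0+1+1 = 0 carry 1
  0+1+1 = 0 carry 1
  0+1+1 = 0 carry 1
  0+1+1 = 0 carry 1
  final carry 1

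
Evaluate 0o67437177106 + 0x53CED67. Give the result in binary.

0b111000001101110011110101110101101

0o67437177106 = 0b110111100011111001111111001000110 in binary.
0x53CED67 = 0b101001111001110110101100111 in binary.
Add column by column in base 2, right to left:
  0+1 = 1
  1+1 = 0 carry 1
  1+1+1 = 1 carry 1
  0+0+1 = 1
  0+0 = 0
  0+1 = 1
  1+1 = 0 carry 1
  0+0+1 = 1
  0+1 = 1
  1+0 = 1
  1+1 = 0 carry 1
  1+1+1 = 1 carry 1
  1+0+1 = 0 carry 1
  1+1+1 = 1 carry 1
  1+1+1 = 1 carry 1
  1+1+1 = 1 carry 1
  0+0+1 = 1
  0+0 = 0
  1+1 = 0 carry 1
  1+1+1 = 1 carry 1
  1+1+1 = 1 carry 1
  1+1+1 = 1 carry 1
  1+0+1 = 0 carry 1
  0+0+1 = 1
  0+1 = 1
  0+0 = 0
  1+1 = 0 carry 1
  1+0+1 = 0 carry 1
  1+0+1 = 0 carry 1
  1+0+1 = 0 carry 1
  0+0+1 = 1
  1+0 = 1
  1+0 = 1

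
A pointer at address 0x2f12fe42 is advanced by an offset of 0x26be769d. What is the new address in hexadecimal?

Add column by column in base 16, right to left:
  2+d = f
  4+9 = d
  e+6 = 4 carry 1
  f+7+1 = 7 carry 1
  2+e+1 = 1 carry 1
  1+b+1 = d
  f+6 = 5 carry 1
  2+2+1 = 5

0x55d174df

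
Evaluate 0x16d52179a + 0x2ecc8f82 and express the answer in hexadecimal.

0x19c1ea71c

Add column by column in base 16, right to left:
  a+2 = c
  9+8 = 1 carry 1
  7+f+1 = 7 carry 1
  1+8+1 = a
  2+c = e
  5+c = 1 carry 1
  d+e+1 = c carry 1
  6+2+1 = 9
  1+0 = 1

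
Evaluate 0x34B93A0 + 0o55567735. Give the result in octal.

0o400501575

0x34B93A0 = 0o322711640 in octal.
Add column by column in base 8, right to left:
  0+5 = 5
  4+3 = 7
  6+7 = 5 carry 1
  1+7+1 = 1 carry 1
  1+6+1 = 0 carry 1
  7+5+1 = 5 carry 1
  2+5+1 = 0 carry 1
  2+5+1 = 0 carry 1
  3+0+1 = 4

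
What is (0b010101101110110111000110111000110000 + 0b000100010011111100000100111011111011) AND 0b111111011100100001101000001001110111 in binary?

Add column by column in base 2, right to left:
  0+1 = 1
  0+1 = 1
  0+0 = 0
  0+1 = 1
  1+1 = 0 carry 1
  1+1+1 = 1 carry 1
  0+1+1 = 0 carry 1
  0+1+1 = 0 carry 1
  0+0+1 = 1
  1+1 = 0 carry 1
  1+1+1 = 1 carry 1
  1+1+1 = 1 carry 1
  0+0+1 = 1
  1+0 = 1
  1+1 = 0 carry 1
  0+0+1 = 1
  0+0 = 0
  0+0 = 0
  1+0 = 1
  1+0 = 1
  1+1 = 0 carry 1
  0+1+1 = 0 carry 1
  1+1+1 = 1 carry 1
  1+1+1 = 1 carry 1
  0+1+1 = 0 carry 1
  1+1+1 = 1 carry 1
  1+0+1 = 0 carry 1
  1+0+1 = 0 carry 1
  0+1+1 = 0 carry 1
  1+0+1 = 0 carry 1
  1+0+1 = 0 carry 1
  0+0+1 = 1
  1+1 = 0 carry 1
  0+0+1 = 1
  1+0 = 1
Sum = 0b11010000010110011001011110100101011; now AND with 0b111111011100100001101000001001110111:
  011010000010110011001011110100101011
& 111111011100100001101000001001110111
= 011010000000100001001000000000100011

0b11010000000100001001000000000100011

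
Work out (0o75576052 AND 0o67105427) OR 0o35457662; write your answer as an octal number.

0o75576052 AND 0o67105427 = 0o65104002.
Then OR with 0o35457662.

0o75557662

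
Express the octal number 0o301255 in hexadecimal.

Each octal digit is 3 bits: 3=011 0=000 1=001 2=010 5=101 5=101.
Group the bits into nibbles: 0001 1000 0010 1010 1101 → 182AD.

0x182AD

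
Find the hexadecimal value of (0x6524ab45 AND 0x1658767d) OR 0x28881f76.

0x2c883f77

0x6524ab45 AND 0x1658767d = 0x04002245.
Then OR with 0x28881f76.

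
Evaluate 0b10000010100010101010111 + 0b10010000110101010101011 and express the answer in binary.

Add column by column in base 2, right to left:
  1+1 = 0 carry 1
  1+1+1 = 1 carry 1
  1+0+1 = 0 carry 1
  0+1+1 = 0 carry 1
  1+0+1 = 0 carry 1
  0+1+1 = 0 carry 1
  1+0+1 = 0 carry 1
  0+1+1 = 0 carry 1
  1+0+1 = 0 carry 1
  0+1+1 = 0 carry 1
  1+0+1 = 0 carry 1
  0+1+1 = 0 carry 1
  0+0+1 = 1
  0+1 = 1
  1+1 = 0 carry 1
  0+0+1 = 1
  1+0 = 1
  0+0 = 0
  0+0 = 0
  0+1 = 1
  0+0 = 0
  0+0 = 0
  1+1 = 0 carry 1
  final carry 1

0b100010011011000000000010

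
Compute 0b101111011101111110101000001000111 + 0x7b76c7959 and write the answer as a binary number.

0b100100110011001010111100100110100000

0x7b76c7959 = 0b11110110111011011000111100101011001 in binary.
Add column by column in base 2, right to left:
  1+1 = 0 carry 1
  1+0+1 = 0 carry 1
  1+0+1 = 0 carry 1
  0+1+1 = 0 carry 1
  0+1+1 = 0 carry 1
  0+0+1 = 1
  1+1 = 0 carry 1
  0+0+1 = 1
  0+1 = 1
  0+0 = 0
  0+0 = 0
  0+1 = 1
  1+1 = 0 carry 1
  0+1+1 = 0 carry 1
  1+1+1 = 1 carry 1
  0+0+1 = 1
  1+0 = 1
  1+0 = 1
  1+1 = 0 carry 1
  1+1+1 = 1 carry 1
  1+0+1 = 0 carry 1
  1+1+1 = 1 carry 1
  0+1+1 = 0 carry 1
  1+0+1 = 0 carry 1
  1+1+1 = 1 carry 1
  1+1+1 = 1 carry 1
  0+1+1 = 0 carry 1
  1+0+1 = 0 carry 1
  1+1+1 = 1 carry 1
  1+1+1 = 1 carry 1
  1+0+1 = 0 carry 1
  0+1+1 = 0 carry 1
  1+1+1 = 1 carry 1
  0+1+1 = 0 carry 1
  0+1+1 = 0 carry 1
  final carry 1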